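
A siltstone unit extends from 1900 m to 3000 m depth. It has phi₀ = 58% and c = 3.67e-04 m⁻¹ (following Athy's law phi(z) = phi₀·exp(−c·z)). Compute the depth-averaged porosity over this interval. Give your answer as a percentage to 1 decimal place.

Working in km (1 km = 1000 m; c in km⁻¹ = c in m⁻¹ × 1000):
⟨phi⟩ = (1/(z₂−z₁)) ∫ phi₀ e^(−cz) dz = phi₀·(e^(−c·z₁) − e^(−c·z₂)) / (c·(z₂−z₁))
e^(−0.367×1.9) = 0.4979; e^(−0.367×3) = 0.3325
⟨phi⟩ = 0.58 × (0.4979 − 0.3325) / (0.367 × 1.1) = 0.58 × 0.4097 = 0.2376

23.8%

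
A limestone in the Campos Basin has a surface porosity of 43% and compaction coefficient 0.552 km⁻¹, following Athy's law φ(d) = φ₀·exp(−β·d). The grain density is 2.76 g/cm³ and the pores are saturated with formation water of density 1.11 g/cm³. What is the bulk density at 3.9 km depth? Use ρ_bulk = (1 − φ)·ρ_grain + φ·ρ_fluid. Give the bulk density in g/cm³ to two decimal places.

Porosity at depth: φ = 0.43·exp(−0.552×3.9) = 0.43×0.1162 = 0.0499
Bulk density: ρ_b = (1−φ)ρ_g + φ·ρ_f = 0.9501×2.76 + 0.0499×1.11
       = 2.622 + 0.055 = 2.678 g/cm³

2.68 g/cm³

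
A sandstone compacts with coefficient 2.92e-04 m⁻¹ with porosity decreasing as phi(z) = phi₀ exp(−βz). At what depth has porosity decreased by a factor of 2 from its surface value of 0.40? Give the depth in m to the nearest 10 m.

2370 m

Working in km (1 km = 1000 m; β in km⁻¹ = β in m⁻¹ × 1000):
phi/phi₀ = 1/2 ⇒ exp(−β·z) = 1/2 ⇒ z = ln(2) / β
z = 0.6931 / 0.292 = 2.374 km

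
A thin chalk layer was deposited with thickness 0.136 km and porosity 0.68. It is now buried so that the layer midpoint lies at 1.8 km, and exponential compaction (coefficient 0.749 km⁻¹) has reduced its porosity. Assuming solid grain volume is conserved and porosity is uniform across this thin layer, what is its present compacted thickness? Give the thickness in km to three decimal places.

0.053 km

Porosity at 1.8 km: phi = 0.68·exp(−0.749×1.8) = 0.1766
Solid-volume conservation: h(1−phi) = h₀(1−phi₀) ⇒ h = h₀·(1−phi₀)/(1−phi)
h = 0.136 × (1 − 0.68)/(1 − 0.1766) = 0.136 × 0.3886 = 0.0529 km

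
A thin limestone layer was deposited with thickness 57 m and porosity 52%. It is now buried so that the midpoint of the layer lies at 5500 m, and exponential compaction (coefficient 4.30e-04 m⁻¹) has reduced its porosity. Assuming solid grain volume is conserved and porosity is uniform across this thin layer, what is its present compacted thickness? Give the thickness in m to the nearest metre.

29 m

Working in km (1 km = 1000 m; c in km⁻¹ = c in m⁻¹ × 1000):
Porosity at 5.5 km: n = 0.52·exp(−0.43×5.5) = 0.0489
Solid-volume conservation: h(1−n) = h₀(1−n₀) ⇒ h = h₀·(1−n₀)/(1−n)
h = 0.057 × (1 − 0.52)/(1 − 0.0489) = 0.057 × 0.5047 = 0.0288 km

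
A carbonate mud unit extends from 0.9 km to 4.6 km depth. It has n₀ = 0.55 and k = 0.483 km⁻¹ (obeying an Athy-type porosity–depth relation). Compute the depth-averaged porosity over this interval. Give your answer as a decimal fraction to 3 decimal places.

⟨n⟩ = (1/(d₂−d₁)) ∫ n₀ e^(−kd) dd = n₀·(e^(−k·d₁) − e^(−k·d₂)) / (k·(d₂−d₁))
e^(−0.483×0.9) = 0.6475; e^(−0.483×4.6) = 0.1084
⟨n⟩ = 0.55 × (0.6475 − 0.1084) / (0.483 × 3.7) = 0.55 × 0.3016 = 0.1659

0.166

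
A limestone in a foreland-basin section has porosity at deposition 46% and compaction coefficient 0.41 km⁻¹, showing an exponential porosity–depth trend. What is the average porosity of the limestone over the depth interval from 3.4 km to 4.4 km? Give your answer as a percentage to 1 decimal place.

⟨n⟩ = (1/(Z₂−Z₁)) ∫ n₀ e^(−kZ) dZ = n₀·(e^(−k·Z₁) − e^(−k·Z₂)) / (k·(Z₂−Z₁))
e^(−0.41×3.4) = 0.2481; e^(−0.41×4.4) = 0.1646
⟨n⟩ = 0.46 × (0.2481 − 0.1646) / (0.41 × 1) = 0.46 × 0.2035 = 0.0936

9.4%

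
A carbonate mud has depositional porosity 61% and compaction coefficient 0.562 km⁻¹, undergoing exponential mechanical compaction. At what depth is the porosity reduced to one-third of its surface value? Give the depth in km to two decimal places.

φ/φ₀ = 1/3 ⇒ exp(−β·Z) = 1/3 ⇒ Z = ln(3) / β
Z = 1.0986 / 0.562 = 1.955 km

1.95 km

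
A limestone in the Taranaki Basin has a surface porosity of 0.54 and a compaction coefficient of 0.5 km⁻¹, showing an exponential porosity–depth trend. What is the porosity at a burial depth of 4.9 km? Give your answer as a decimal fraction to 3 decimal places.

φ = φ₀·exp(−k·Z) = 0.54 × exp(−0.5 × 4.9) = 0.54 × exp(−2.45)
  = 0.54 × 0.0863 = 0.0466

0.047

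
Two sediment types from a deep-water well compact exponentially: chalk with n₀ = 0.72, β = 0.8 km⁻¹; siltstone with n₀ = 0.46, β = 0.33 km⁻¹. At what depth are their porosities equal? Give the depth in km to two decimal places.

0.95 km

Set n₀ₐ e^(−βₐd) = n₀ᵦ e^(−βᵦd) ⇒ ln(n₀ₐ/n₀ᵦ) = (βₐ − βᵦ)·d
d = ln(0.72/0.46) / (0.8 − 0.33) = 0.4480 / 0.47 = 0.953 km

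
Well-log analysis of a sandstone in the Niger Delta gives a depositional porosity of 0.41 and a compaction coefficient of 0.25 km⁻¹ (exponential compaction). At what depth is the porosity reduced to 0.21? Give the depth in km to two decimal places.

2.68 km

Invert Athy's law: Z = ln(phi₀/phi) / c
Z = ln(0.41/0.21) / 0.25 = ln(1.952) / 0.25 = 0.6690 / 0.25 = 2.676 km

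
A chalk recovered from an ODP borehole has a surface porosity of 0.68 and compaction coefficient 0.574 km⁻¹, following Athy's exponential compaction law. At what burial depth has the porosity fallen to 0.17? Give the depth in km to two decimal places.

Invert Athy's law: Z = ln(phi₀/phi) / β
Z = ln(0.68/0.17) / 0.574 = ln(4) / 0.574 = 1.3863 / 0.574 = 2.415 km

2.42 km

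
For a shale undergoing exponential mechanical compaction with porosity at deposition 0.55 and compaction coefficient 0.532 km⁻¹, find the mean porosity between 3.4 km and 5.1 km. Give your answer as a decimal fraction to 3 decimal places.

0.059

⟨φ⟩ = (1/(z₂−z₁)) ∫ φ₀ e^(−cz) dz = φ₀·(e^(−c·z₁) − e^(−c·z₂)) / (c·(z₂−z₁))
e^(−0.532×3.4) = 0.1639; e^(−0.532×5.1) = 0.0663
⟨φ⟩ = 0.55 × (0.1639 − 0.0663) / (0.532 × 1.7) = 0.55 × 0.1078 = 0.0593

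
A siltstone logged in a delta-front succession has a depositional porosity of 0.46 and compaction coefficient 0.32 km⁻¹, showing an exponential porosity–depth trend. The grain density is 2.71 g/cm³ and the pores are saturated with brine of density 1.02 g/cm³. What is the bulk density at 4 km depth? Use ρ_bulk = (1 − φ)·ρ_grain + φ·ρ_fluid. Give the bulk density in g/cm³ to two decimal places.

2.49 g/cm³

Porosity at depth: phi = 0.46·exp(−0.32×4) = 0.46×0.2780 = 0.1279
Bulk density: ρ_b = (1−phi)ρ_g + phi·ρ_f = 0.8721×2.71 + 0.1279×1.02
       = 2.363 + 0.130 = 2.494 g/cm³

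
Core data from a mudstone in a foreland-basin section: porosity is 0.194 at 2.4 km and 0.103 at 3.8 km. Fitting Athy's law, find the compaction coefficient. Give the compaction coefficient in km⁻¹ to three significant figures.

Athy: φ(Z) = φ₀ e^(−kZ) ⇒ φ₁/φ₂ = e^{k(Z₂−Z₁)} ⇒ k = ln(φ₁/φ₂)/(Z₂−Z₁)
k = ln(0.194/0.103) / (3.8 − 2.4) = ln(1.883) / 1.4 = 0.6331 / 1.4 = 0.4522 km⁻¹

0.452 km⁻¹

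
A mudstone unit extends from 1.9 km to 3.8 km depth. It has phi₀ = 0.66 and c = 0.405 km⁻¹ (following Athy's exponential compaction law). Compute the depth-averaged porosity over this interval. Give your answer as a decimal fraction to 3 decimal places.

0.213

⟨phi⟩ = (1/(z₂−z₁)) ∫ phi₀ e^(−cz) dz = phi₀·(e^(−c·z₁) − e^(−c·z₂)) / (c·(z₂−z₁))
e^(−0.405×1.9) = 0.4632; e^(−0.405×3.8) = 0.2146
⟨phi⟩ = 0.66 × (0.4632 − 0.2146) / (0.405 × 1.9) = 0.66 × 0.3231 = 0.2133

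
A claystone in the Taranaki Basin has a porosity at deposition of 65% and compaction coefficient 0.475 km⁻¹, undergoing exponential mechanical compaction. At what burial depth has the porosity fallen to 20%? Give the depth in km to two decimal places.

2.48 km

Invert Athy's law: d = ln(φ₀/φ) / k
d = ln(0.65/0.2) / 0.475 = ln(3.25) / 0.475 = 1.1787 / 0.475 = 2.481 km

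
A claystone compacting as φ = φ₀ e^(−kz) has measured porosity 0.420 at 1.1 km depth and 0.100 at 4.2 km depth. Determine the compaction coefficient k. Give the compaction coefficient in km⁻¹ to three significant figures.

0.463 km⁻¹

Athy: φ(z) = φ₀ e^(−kz) ⇒ φ₁/φ₂ = e^{k(z₂−z₁)} ⇒ k = ln(φ₁/φ₂)/(z₂−z₁)
k = ln(0.42/0.1) / (4.2 − 1.1) = ln(4.2) / 3.1 = 1.4351 / 3.1 = 0.4629 km⁻¹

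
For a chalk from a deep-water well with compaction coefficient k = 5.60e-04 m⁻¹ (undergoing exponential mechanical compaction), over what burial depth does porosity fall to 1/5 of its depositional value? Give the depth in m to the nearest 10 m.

Working in km (1 km = 1000 m; k in km⁻¹ = k in m⁻¹ × 1000):
φ/φ₀ = 1/5 ⇒ exp(−k·d) = 1/5 ⇒ d = ln(5) / k
d = 1.6094 / 0.56 = 2.874 km

2870 m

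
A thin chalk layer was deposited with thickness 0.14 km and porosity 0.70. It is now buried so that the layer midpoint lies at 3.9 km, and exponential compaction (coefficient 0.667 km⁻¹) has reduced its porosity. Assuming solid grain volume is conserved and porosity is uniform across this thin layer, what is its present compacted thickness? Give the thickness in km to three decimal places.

0.044 km

Porosity at 3.9 km: n = 0.7·exp(−0.667×3.9) = 0.0519
Solid-volume conservation: h(1−n) = h₀(1−n₀) ⇒ h = h₀·(1−n₀)/(1−n)
h = 0.14 × (1 − 0.7)/(1 − 0.0519) = 0.14 × 0.3164 = 0.0443 km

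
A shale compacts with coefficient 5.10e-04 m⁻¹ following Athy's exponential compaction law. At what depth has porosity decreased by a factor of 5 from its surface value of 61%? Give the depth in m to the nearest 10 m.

3160 m

Working in km (1 km = 1000 m; β in km⁻¹ = β in m⁻¹ × 1000):
n/n₀ = 1/5 ⇒ exp(−β·z) = 1/5 ⇒ z = ln(5) / β
z = 1.6094 / 0.51 = 3.156 km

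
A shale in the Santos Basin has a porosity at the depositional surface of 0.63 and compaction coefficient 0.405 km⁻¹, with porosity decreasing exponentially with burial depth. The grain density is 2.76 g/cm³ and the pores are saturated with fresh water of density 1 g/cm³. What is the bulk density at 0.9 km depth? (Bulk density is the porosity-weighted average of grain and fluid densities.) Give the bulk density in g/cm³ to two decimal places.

1.99 g/cm³

Porosity at depth: φ = 0.63·exp(−0.405×0.9) = 0.63×0.6945 = 0.4376
Bulk density: ρ_b = (1−φ)ρ_g + φ·ρ_f = 0.5624×2.76 + 0.4376×1
       = 1.552 + 0.438 = 1.990 g/cm³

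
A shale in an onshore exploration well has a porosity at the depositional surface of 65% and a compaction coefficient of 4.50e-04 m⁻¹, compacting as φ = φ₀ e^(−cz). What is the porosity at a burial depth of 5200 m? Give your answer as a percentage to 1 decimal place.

Working in km (1 km = 1000 m; c in km⁻¹ = c in m⁻¹ × 1000):
φ = φ₀·exp(−c·z) = 0.65 × exp(−0.45 × 5.2) = 0.65 × exp(−2.34)
  = 0.65 × 0.0963 = 0.0626

6.3%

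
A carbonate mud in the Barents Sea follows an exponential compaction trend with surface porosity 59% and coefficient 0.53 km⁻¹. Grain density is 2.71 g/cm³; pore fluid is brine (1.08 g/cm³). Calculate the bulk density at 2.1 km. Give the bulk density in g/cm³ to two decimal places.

2.39 g/cm³

Porosity at depth: φ = 0.59·exp(−0.53×2.1) = 0.59×0.3286 = 0.1939
Bulk density: ρ_b = (1−φ)ρ_g + φ·ρ_f = 0.8061×2.71 + 0.1939×1.08
       = 2.185 + 0.209 = 2.394 g/cm³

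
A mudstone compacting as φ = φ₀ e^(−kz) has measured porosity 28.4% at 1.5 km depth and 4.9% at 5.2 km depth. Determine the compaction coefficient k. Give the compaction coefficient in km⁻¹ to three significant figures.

Athy: φ(z) = φ₀ e^(−kz) ⇒ φ₁/φ₂ = e^{k(z₂−z₁)} ⇒ k = ln(φ₁/φ₂)/(z₂−z₁)
k = ln(0.284/0.049) / (5.2 − 1.5) = ln(5.796) / 3.7 = 1.7572 / 3.7 = 0.4749 km⁻¹

0.475 km⁻¹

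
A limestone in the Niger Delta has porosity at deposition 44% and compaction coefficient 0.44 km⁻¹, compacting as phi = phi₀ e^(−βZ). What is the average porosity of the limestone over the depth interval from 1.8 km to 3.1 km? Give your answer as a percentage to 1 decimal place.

⟨phi⟩ = (1/(Z₂−Z₁)) ∫ phi₀ e^(−βZ) dZ = phi₀·(e^(−β·Z₁) − e^(−β·Z₂)) / (β·(Z₂−Z₁))
e^(−0.44×1.8) = 0.4529; e^(−0.44×3.1) = 0.2556
⟨phi⟩ = 0.44 × (0.4529 − 0.2556) / (0.44 × 1.3) = 0.44 × 0.3449 = 0.1518

15.2%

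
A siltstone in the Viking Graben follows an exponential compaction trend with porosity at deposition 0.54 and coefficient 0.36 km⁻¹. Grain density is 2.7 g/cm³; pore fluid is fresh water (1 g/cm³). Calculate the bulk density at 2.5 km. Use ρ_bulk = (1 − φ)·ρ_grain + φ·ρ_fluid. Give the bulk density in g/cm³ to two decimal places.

Porosity at depth: n = 0.54·exp(−0.36×2.5) = 0.54×0.4066 = 0.2195
Bulk density: ρ_b = (1−n)ρ_g + n·ρ_f = 0.7805×2.7 + 0.2195×1
       = 2.107 + 0.220 = 2.327 g/cm³

2.33 g/cm³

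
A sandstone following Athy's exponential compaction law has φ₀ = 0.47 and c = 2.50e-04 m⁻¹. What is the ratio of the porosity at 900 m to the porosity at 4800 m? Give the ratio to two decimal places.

2.65

Working in km (1 km = 1000 m; c in km⁻¹ = c in m⁻¹ × 1000):
φ(Z₁)/φ(Z₂) = e^(−c·Z₁)/e^(−c·Z₂) = e^{c(Z₂−Z₁)}
= exp(0.25 × 3.9) = exp(0.975) = 2.6512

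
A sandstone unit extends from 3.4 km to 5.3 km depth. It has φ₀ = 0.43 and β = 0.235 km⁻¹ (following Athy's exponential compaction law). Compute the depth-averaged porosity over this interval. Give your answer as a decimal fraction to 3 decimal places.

0.156

⟨φ⟩ = (1/(z₂−z₁)) ∫ φ₀ e^(−βz) dz = φ₀·(e^(−β·z₁) − e^(−β·z₂)) / (β·(z₂−z₁))
e^(−0.235×3.4) = 0.4498; e^(−0.235×5.3) = 0.2878
⟨φ⟩ = 0.43 × (0.4498 − 0.2878) / (0.235 × 1.9) = 0.43 × 0.3628 = 0.1560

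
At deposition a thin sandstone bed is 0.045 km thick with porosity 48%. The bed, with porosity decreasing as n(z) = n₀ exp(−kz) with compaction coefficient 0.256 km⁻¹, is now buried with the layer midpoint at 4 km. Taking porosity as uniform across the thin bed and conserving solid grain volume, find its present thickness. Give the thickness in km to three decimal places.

0.028 km

Porosity at 4 km: n = 0.48·exp(−0.256×4) = 0.1724
Solid-volume conservation: h(1−n) = h₀(1−n₀) ⇒ h = h₀·(1−n₀)/(1−n)
h = 0.045 × (1 − 0.48)/(1 − 0.1724) = 0.045 × 0.6283 = 0.0283 km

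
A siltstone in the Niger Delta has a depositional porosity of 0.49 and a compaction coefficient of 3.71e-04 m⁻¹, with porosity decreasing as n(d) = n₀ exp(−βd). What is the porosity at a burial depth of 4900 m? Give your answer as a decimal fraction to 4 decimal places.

0.0796

Working in km (1 km = 1000 m; β in km⁻¹ = β in m⁻¹ × 1000):
n = n₀·exp(−β·d) = 0.49 × exp(−0.371 × 4.9) = 0.49 × exp(−1.818)
  = 0.49 × 0.1624 = 0.0796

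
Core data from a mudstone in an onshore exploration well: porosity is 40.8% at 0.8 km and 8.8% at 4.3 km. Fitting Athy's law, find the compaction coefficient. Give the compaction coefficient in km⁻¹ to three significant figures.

0.438 km⁻¹

Athy: n(d) = n₀ e^(−cd) ⇒ n₁/n₂ = e^{c(d₂−d₁)} ⇒ c = ln(n₁/n₂)/(d₂−d₁)
c = ln(0.408/0.088) / (4.3 − 0.8) = ln(4.636) / 3.5 = 1.5339 / 3.5 = 0.4383 km⁻¹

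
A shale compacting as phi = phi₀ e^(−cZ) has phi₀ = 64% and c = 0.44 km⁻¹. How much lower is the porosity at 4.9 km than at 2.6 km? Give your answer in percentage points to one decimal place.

phi(2.6) = 0.64·e^(−0.44×2.6) = 0.2039
phi(4.9) = 0.64·e^(−0.44×4.9) = 0.0741
Δphi = 0.2039 − 0.0741 = 0.1298

13.0 percentage points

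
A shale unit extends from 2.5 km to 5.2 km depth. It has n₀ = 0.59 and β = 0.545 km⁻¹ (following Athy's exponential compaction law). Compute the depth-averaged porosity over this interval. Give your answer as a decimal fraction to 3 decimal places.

0.079

⟨n⟩ = (1/(z₂−z₁)) ∫ n₀ e^(−βz) dz = n₀·(e^(−β·z₁) − e^(−β·z₂)) / (β·(z₂−z₁))
e^(−0.545×2.5) = 0.2560; e^(−0.545×5.2) = 0.0588
⟨n⟩ = 0.59 × (0.2560 − 0.0588) / (0.545 × 2.7) = 0.59 × 0.1340 = 0.0791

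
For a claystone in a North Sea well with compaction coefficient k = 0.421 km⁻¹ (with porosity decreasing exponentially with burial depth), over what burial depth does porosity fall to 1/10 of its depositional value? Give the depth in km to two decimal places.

5.47 km

phi/phi₀ = 1/10 ⇒ exp(−k·d) = 1/10 ⇒ d = ln(10) / k
d = 2.3026 / 0.421 = 5.469 km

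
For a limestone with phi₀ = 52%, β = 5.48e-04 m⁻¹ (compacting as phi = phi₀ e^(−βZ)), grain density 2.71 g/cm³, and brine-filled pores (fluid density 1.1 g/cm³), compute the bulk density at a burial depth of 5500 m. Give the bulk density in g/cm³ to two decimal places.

Working in km (1 km = 1000 m; β in km⁻¹ = β in m⁻¹ × 1000):
Porosity at depth: phi = 0.52·exp(−0.548×5.5) = 0.52×0.0491 = 0.0255
Bulk density: ρ_b = (1−phi)ρ_g + phi·ρ_f = 0.9745×2.71 + 0.0255×1.1
       = 2.641 + 0.028 = 2.669 g/cm³

2.67 g/cm³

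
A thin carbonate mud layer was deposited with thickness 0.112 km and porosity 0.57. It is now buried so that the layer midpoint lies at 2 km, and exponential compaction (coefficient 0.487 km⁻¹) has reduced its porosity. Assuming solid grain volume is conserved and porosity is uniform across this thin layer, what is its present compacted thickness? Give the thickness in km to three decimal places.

Porosity at 2 km: n = 0.57·exp(−0.487×2) = 0.2152
Solid-volume conservation: h(1−n) = h₀(1−n₀) ⇒ h = h₀·(1−n₀)/(1−n)
h = 0.112 × (1 − 0.57)/(1 − 0.2152) = 0.112 × 0.5479 = 0.0614 km

0.061 km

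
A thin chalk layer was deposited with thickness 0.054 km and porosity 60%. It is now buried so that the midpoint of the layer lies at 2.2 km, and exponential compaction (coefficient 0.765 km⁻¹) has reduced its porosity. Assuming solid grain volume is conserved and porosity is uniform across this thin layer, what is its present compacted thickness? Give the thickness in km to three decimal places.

0.024 km

Porosity at 2.2 km: n = 0.6·exp(−0.765×2.2) = 0.1115
Solid-volume conservation: h(1−n) = h₀(1−n₀) ⇒ h = h₀·(1−n₀)/(1−n)
h = 0.054 × (1 − 0.6)/(1 − 0.1115) = 0.054 × 0.4502 = 0.0243 km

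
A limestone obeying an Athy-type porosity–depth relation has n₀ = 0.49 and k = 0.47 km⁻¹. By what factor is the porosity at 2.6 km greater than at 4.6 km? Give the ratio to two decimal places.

2.56

n(d₁)/n(d₂) = e^(−k·d₁)/e^(−k·d₂) = e^{k(d₂−d₁)}
= exp(0.47 × 2) = exp(0.94) = 2.5600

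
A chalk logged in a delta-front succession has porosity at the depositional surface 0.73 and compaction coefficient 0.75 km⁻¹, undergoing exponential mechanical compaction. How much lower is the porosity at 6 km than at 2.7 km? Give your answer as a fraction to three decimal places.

0.088

phi(2.7) = 0.73·e^(−0.75×2.7) = 0.0964
phi(6) = 0.73·e^(−0.75×6) = 0.0081
Δphi = 0.0964 − 0.0081 = 0.0882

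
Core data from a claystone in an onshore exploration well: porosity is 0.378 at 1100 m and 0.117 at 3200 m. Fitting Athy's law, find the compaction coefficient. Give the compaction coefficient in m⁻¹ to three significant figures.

Working in km (1 km = 1000 m; k in km⁻¹ = k in m⁻¹ × 1000):
Athy: phi(d) = phi₀ e^(−kd) ⇒ phi₁/phi₂ = e^{k(d₂−d₁)} ⇒ k = ln(phi₁/phi₂)/(d₂−d₁)
k = ln(0.378/0.117) / (3.2 − 1.1) = ln(3.231) / 2.1 = 1.1727 / 2.1 = 0.5584 km⁻¹

0.000558 m⁻¹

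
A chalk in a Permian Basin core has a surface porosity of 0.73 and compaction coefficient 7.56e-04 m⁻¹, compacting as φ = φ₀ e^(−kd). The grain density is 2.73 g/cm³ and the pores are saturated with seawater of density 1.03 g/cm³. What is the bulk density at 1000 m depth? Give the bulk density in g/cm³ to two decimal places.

2.15 g/cm³

Working in km (1 km = 1000 m; k in km⁻¹ = k in m⁻¹ × 1000):
Porosity at depth: φ = 0.73·exp(−0.756×1) = 0.73×0.4695 = 0.3428
Bulk density: ρ_b = (1−φ)ρ_g + φ·ρ_f = 0.6572×2.73 + 0.3428×1.03
       = 1.794 + 0.353 = 2.147 g/cm³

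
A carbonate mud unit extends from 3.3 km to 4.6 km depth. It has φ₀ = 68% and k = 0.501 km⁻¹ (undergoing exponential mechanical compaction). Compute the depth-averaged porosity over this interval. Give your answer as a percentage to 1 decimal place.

9.6%

⟨φ⟩ = (1/(d₂−d₁)) ∫ φ₀ e^(−kd) dd = φ₀·(e^(−k·d₁) − e^(−k·d₂)) / (k·(d₂−d₁))
e^(−0.501×3.3) = 0.1914; e^(−0.501×4.6) = 0.0998
⟨φ⟩ = 0.68 × (0.1914 − 0.0998) / (0.501 × 1.3) = 0.68 × 0.1407 = 0.0957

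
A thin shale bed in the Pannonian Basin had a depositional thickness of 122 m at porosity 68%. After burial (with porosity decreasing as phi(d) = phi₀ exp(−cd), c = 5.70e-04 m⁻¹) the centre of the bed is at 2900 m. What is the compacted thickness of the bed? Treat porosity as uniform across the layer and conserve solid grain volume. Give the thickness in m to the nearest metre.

45 m

Working in km (1 km = 1000 m; c in km⁻¹ = c in m⁻¹ × 1000):
Porosity at 2.9 km: phi = 0.68·exp(−0.57×2.9) = 0.1302
Solid-volume conservation: h(1−phi) = h₀(1−phi₀) ⇒ h = h₀·(1−phi₀)/(1−phi)
h = 0.122 × (1 − 0.68)/(1 − 0.1302) = 0.122 × 0.3679 = 0.0449 km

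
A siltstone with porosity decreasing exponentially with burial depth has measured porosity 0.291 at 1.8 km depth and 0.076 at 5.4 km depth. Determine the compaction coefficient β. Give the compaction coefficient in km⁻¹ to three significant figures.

0.373 km⁻¹

Athy: phi(d) = phi₀ e^(−βd) ⇒ phi₁/phi₂ = e^{β(d₂−d₁)} ⇒ β = ln(phi₁/phi₂)/(d₂−d₁)
β = ln(0.291/0.076) / (5.4 − 1.8) = ln(3.829) / 3.6 = 1.3426 / 3.6 = 0.3729 km⁻¹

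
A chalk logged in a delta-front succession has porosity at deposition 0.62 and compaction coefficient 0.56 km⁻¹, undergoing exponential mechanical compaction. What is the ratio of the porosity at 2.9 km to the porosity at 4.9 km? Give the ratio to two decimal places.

φ(z₁)/φ(z₂) = e^(−k·z₁)/e^(−k·z₂) = e^{k(z₂−z₁)}
= exp(0.56 × 2) = exp(1.12) = 3.0649

3.06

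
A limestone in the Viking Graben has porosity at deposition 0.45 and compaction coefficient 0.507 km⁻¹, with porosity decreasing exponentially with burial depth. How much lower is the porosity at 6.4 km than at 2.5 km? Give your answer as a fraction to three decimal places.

0.109

n(2.5) = 0.45·e^(−0.507×2.5) = 0.1267
n(6.4) = 0.45·e^(−0.507×6.4) = 0.0175
Δn = 0.1267 − 0.0175 = 0.1092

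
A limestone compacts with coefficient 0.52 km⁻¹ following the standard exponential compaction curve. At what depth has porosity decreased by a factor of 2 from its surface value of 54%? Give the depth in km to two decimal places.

1.33 km

φ/φ₀ = 1/2 ⇒ exp(−k·d) = 1/2 ⇒ d = ln(2) / k
d = 0.6931 / 0.52 = 1.333 km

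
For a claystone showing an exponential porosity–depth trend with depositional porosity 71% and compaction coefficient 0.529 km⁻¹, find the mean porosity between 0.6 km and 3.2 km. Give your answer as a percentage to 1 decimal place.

⟨n⟩ = (1/(Z₂−Z₁)) ∫ n₀ e^(−cZ) dZ = n₀·(e^(−c·Z₁) − e^(−c·Z₂)) / (c·(Z₂−Z₁))
e^(−0.529×0.6) = 0.7280; e^(−0.529×3.2) = 0.1840
⟨n⟩ = 0.71 × (0.7280 − 0.1840) / (0.529 × 2.6) = 0.71 × 0.3955 = 0.2808

28.1%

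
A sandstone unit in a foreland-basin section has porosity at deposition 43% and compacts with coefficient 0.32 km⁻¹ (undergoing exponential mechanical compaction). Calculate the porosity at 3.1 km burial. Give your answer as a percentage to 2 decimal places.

φ = φ₀·exp(−c·z) = 0.43 × exp(−0.32 × 3.1) = 0.43 × exp(−0.992)
  = 0.43 × 0.3708 = 0.1595

15.95%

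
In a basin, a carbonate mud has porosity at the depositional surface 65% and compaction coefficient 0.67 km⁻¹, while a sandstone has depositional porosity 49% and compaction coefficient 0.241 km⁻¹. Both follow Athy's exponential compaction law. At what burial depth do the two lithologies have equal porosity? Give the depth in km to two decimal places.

0.66 km

Set n₀ₐ e^(−βₐz) = n₀ᵦ e^(−βᵦz) ⇒ ln(n₀ₐ/n₀ᵦ) = (βₐ − βᵦ)·z
z = ln(0.65/0.49) / (0.67 − 0.241) = 0.2826 / 0.429 = 0.659 km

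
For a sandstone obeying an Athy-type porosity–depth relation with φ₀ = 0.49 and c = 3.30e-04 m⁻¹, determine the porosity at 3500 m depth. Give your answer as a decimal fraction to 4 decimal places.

0.1544

Working in km (1 km = 1000 m; c in km⁻¹ = c in m⁻¹ × 1000):
φ = φ₀·exp(−c·z) = 0.49 × exp(−0.33 × 3.5) = 0.49 × exp(−1.155)
  = 0.49 × 0.3151 = 0.1544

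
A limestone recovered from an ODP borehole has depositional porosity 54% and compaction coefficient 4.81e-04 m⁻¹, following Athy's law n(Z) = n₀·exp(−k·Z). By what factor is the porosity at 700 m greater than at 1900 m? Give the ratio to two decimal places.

1.78

Working in km (1 km = 1000 m; k in km⁻¹ = k in m⁻¹ × 1000):
n(Z₁)/n(Z₂) = e^(−k·Z₁)/e^(−k·Z₂) = e^{k(Z₂−Z₁)}
= exp(0.481 × 1.2) = exp(0.5772) = 1.7810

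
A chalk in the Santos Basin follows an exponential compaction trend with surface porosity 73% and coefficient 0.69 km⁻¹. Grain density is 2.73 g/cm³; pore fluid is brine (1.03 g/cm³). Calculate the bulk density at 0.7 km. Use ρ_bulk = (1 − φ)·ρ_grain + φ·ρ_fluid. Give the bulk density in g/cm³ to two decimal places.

Porosity at depth: phi = 0.73·exp(−0.69×0.7) = 0.73×0.6169 = 0.4504
Bulk density: ρ_b = (1−phi)ρ_g + phi·ρ_f = 0.5496×2.73 + 0.4504×1.03
       = 1.501 + 0.464 = 1.964 g/cm³

1.96 g/cm³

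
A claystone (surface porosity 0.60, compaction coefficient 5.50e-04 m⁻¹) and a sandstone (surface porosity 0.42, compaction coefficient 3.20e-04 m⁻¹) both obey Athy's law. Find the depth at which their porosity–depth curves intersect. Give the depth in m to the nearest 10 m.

Working in km (1 km = 1000 m; β in km⁻¹ = β in m⁻¹ × 1000):
Set phi₀ₐ e^(−βₐz) = phi₀ᵦ e^(−βᵦz) ⇒ ln(phi₀ₐ/phi₀ᵦ) = (βₐ − βᵦ)·z
z = ln(0.6/0.42) / (0.55 − 0.32) = 0.3567 / 0.23 = 1.551 km

1550 m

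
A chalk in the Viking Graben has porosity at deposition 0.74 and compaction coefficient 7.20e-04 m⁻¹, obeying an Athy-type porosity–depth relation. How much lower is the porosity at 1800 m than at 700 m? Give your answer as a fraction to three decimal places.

Working in km (1 km = 1000 m; β in km⁻¹ = β in m⁻¹ × 1000):
n(0.7) = 0.74·e^(−0.72×0.7) = 0.4470
n(1.8) = 0.74·e^(−0.72×1.8) = 0.2025
Δn = 0.4470 − 0.2025 = 0.2446

0.245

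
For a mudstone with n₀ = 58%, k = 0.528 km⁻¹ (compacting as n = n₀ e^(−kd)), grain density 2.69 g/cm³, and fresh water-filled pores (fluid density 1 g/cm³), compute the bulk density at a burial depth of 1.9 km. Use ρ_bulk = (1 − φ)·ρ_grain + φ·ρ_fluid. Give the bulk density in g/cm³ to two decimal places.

2.33 g/cm³

Porosity at depth: n = 0.58·exp(−0.528×1.9) = 0.58×0.3667 = 0.2127
Bulk density: ρ_b = (1−n)ρ_g + n·ρ_f = 0.7873×2.69 + 0.2127×1
       = 2.118 + 0.213 = 2.331 g/cm³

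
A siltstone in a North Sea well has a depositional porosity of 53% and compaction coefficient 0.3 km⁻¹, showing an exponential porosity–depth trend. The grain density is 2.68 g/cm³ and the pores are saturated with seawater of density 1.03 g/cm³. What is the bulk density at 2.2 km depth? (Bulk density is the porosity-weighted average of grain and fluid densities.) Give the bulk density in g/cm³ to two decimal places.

Porosity at depth: phi = 0.53·exp(−0.3×2.2) = 0.53×0.5169 = 0.2739
Bulk density: ρ_b = (1−phi)ρ_g + phi·ρ_f = 0.7261×2.68 + 0.2739×1.03
       = 1.946 + 0.282 = 2.228 g/cm³

2.23 g/cm³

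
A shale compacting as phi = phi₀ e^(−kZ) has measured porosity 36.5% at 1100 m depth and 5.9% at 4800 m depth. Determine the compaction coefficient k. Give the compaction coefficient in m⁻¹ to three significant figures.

Working in km (1 km = 1000 m; k in km⁻¹ = k in m⁻¹ × 1000):
Athy: phi(Z) = phi₀ e^(−kZ) ⇒ phi₁/phi₂ = e^{k(Z₂−Z₁)} ⇒ k = ln(phi₁/phi₂)/(Z₂−Z₁)
k = ln(0.365/0.059) / (4.8 − 1.1) = ln(6.186) / 3.7 = 1.8224 / 3.7 = 0.4925 km⁻¹

0.000493 m⁻¹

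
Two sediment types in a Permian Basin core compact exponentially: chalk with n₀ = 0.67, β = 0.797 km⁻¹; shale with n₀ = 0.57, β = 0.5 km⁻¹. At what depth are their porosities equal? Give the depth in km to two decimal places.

Set n₀ₐ e^(−βₐz) = n₀ᵦ e^(−βᵦz) ⇒ ln(n₀ₐ/n₀ᵦ) = (βₐ − βᵦ)·z
z = ln(0.67/0.57) / (0.797 − 0.5) = 0.1616 / 0.297 = 0.544 km

0.54 km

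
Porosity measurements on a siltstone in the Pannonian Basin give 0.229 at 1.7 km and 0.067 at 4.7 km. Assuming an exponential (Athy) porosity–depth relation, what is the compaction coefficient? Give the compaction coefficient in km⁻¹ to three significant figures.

Athy: phi(z) = phi₀ e^(−kz) ⇒ phi₁/phi₂ = e^{k(z₂−z₁)} ⇒ k = ln(phi₁/phi₂)/(z₂−z₁)
k = ln(0.229/0.067) / (4.7 − 1.7) = ln(3.418) / 3 = 1.2290 / 3 = 0.4097 km⁻¹

0.410 km⁻¹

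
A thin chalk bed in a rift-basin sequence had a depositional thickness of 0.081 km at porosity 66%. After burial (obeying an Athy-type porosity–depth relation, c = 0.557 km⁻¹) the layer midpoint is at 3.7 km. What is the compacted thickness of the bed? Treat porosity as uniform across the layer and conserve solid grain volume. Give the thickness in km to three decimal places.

0.030 km

Porosity at 3.7 km: φ = 0.66·exp(−0.557×3.7) = 0.0840
Solid-volume conservation: h(1−φ) = h₀(1−φ₀) ⇒ h = h₀·(1−φ₀)/(1−φ)
h = 0.081 × (1 − 0.66)/(1 − 0.0840) = 0.081 × 0.3712 = 0.0301 km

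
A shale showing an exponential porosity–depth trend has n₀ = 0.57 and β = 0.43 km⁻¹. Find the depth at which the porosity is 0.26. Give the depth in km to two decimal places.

1.83 km

Invert Athy's law: Z = ln(n₀/n) / β
Z = ln(0.57/0.26) / 0.43 = ln(2.192) / 0.43 = 0.7850 / 0.43 = 1.825 km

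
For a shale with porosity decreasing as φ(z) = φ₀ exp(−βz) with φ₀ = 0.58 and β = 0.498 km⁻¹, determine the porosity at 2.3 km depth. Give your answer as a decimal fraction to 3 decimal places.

0.184

φ = φ₀·exp(−β·z) = 0.58 × exp(−0.498 × 2.3) = 0.58 × exp(−1.145)
  = 0.58 × 0.3181 = 0.1845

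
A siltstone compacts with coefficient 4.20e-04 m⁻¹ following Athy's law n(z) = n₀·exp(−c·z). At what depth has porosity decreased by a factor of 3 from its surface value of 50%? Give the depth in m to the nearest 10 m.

2620 m

Working in km (1 km = 1000 m; c in km⁻¹ = c in m⁻¹ × 1000):
n/n₀ = 1/3 ⇒ exp(−c·z) = 1/3 ⇒ z = ln(3) / c
z = 1.0986 / 0.42 = 2.616 km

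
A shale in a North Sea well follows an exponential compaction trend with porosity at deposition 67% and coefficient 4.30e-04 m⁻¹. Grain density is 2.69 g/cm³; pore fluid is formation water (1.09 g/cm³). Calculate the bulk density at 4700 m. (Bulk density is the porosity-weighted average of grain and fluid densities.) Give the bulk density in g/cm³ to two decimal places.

2.55 g/cm³

Working in km (1 km = 1000 m; k in km⁻¹ = k in m⁻¹ × 1000):
Porosity at depth: phi = 0.67·exp(−0.43×4.7) = 0.67×0.1325 = 0.0888
Bulk density: ρ_b = (1−phi)ρ_g + phi·ρ_f = 0.9112×2.69 + 0.0888×1.09
       = 2.451 + 0.097 = 2.548 g/cm³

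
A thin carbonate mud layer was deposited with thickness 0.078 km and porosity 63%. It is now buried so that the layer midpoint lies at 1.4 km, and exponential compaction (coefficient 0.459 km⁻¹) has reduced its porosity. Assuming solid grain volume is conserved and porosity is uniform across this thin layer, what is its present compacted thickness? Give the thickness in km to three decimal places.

0.043 km

Porosity at 1.4 km: φ = 0.63·exp(−0.459×1.4) = 0.3313
Solid-volume conservation: h(1−φ) = h₀(1−φ₀) ⇒ h = h₀·(1−φ₀)/(1−φ)
h = 0.078 × (1 − 0.63)/(1 − 0.3313) = 0.078 × 0.5533 = 0.0432 km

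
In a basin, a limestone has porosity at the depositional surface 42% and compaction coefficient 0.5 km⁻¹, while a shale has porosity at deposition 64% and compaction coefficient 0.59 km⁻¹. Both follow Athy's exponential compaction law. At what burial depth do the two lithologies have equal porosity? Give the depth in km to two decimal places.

4.68 km

Set n₀ₐ e^(−cₐz) = n₀ᵦ e^(−cᵦz) ⇒ ln(n₀ₐ/n₀ᵦ) = (cₐ − cᵦ)·z
z = ln(0.42/0.64) / (0.5 − 0.59) = -0.4212 / -0.09 = 4.680 km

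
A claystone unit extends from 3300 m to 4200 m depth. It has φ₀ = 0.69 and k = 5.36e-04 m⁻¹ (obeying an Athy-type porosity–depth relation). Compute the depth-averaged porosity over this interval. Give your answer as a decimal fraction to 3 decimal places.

Working in km (1 km = 1000 m; k in km⁻¹ = k in m⁻¹ × 1000):
⟨φ⟩ = (1/(Z₂−Z₁)) ∫ φ₀ e^(−kZ) dZ = φ₀·(e^(−k·Z₁) − e^(−k·Z₂)) / (k·(Z₂−Z₁))
e^(−0.536×3.3) = 0.1705; e^(−0.536×4.2) = 0.1053
⟨φ⟩ = 0.69 × (0.1705 − 0.1053) / (0.536 × 0.9) = 0.69 × 0.1353 = 0.0934

0.093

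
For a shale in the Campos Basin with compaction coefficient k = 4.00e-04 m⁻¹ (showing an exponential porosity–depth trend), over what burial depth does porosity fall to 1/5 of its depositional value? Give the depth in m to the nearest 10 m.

Working in km (1 km = 1000 m; k in km⁻¹ = k in m⁻¹ × 1000):
n/n₀ = 1/5 ⇒ exp(−k·d) = 1/5 ⇒ d = ln(5) / k
d = 1.6094 / 0.4 = 4.024 km

4020 m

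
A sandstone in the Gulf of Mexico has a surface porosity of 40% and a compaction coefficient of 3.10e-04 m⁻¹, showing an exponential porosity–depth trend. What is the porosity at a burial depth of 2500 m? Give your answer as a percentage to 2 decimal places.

Working in km (1 km = 1000 m; k in km⁻¹ = k in m⁻¹ × 1000):
phi = phi₀·exp(−k·Z) = 0.4 × exp(−0.31 × 2.5) = 0.4 × exp(−0.775)
  = 0.4 × 0.4607 = 0.1843

18.43%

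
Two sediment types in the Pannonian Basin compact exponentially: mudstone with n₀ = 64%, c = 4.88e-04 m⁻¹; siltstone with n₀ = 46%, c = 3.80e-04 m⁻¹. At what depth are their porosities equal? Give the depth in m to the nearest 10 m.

3060 m

Working in km (1 km = 1000 m; c in km⁻¹ = c in m⁻¹ × 1000):
Set n₀ₐ e^(−cₐd) = n₀ᵦ e^(−cᵦd) ⇒ ln(n₀ₐ/n₀ᵦ) = (cₐ − cᵦ)·d
d = ln(0.64/0.46) / (0.488 − 0.38) = 0.3302 / 0.108 = 3.058 km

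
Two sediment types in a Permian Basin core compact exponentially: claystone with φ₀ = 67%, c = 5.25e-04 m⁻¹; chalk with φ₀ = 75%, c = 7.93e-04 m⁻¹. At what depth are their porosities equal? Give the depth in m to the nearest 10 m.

420 m

Working in km (1 km = 1000 m; c in km⁻¹ = c in m⁻¹ × 1000):
Set φ₀ₐ e^(−cₐd) = φ₀ᵦ e^(−cᵦd) ⇒ ln(φ₀ₐ/φ₀ᵦ) = (cₐ − cᵦ)·d
d = ln(0.67/0.75) / (0.525 − 0.793) = -0.1128 / -0.268 = 0.421 km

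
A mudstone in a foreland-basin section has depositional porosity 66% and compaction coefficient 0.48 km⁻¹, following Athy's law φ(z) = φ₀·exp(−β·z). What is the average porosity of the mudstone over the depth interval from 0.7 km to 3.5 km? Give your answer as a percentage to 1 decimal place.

25.9%

⟨φ⟩ = (1/(z₂−z₁)) ∫ φ₀ e^(−βz) dz = φ₀·(e^(−β·z₁) − e^(−β·z₂)) / (β·(z₂−z₁))
e^(−0.48×0.7) = 0.7146; e^(−0.48×3.5) = 0.1864
⟨φ⟩ = 0.66 × (0.7146 − 0.1864) / (0.48 × 2.8) = 0.66 × 0.3930 = 0.2594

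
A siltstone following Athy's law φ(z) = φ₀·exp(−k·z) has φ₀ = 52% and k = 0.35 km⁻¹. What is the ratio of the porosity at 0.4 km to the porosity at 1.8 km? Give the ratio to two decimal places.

φ(z₁)/φ(z₂) = e^(−k·z₁)/e^(−k·z₂) = e^{k(z₂−z₁)}
= exp(0.35 × 1.4) = exp(0.49) = 1.6323

1.63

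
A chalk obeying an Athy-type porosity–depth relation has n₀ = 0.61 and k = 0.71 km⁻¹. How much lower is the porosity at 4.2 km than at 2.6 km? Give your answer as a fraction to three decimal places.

0.065

n(2.6) = 0.61·e^(−0.71×2.6) = 0.0963
n(4.2) = 0.61·e^(−0.71×4.2) = 0.0309
Δn = 0.0963 − 0.0309 = 0.0654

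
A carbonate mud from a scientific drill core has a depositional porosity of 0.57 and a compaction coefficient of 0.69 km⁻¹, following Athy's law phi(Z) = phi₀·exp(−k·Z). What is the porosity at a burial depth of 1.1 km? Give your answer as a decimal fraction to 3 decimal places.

phi = phi₀·exp(−k·Z) = 0.57 × exp(−0.69 × 1.1) = 0.57 × exp(−0.759)
  = 0.57 × 0.4681 = 0.2668

0.267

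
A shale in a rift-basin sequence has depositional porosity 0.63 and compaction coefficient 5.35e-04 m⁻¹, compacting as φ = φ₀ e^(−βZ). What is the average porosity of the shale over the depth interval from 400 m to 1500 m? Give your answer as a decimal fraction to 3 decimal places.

Working in km (1 km = 1000 m; β in km⁻¹ = β in m⁻¹ × 1000):
⟨φ⟩ = (1/(Z₂−Z₁)) ∫ φ₀ e^(−βZ) dZ = φ₀·(e^(−β·Z₁) − e^(−β·Z₂)) / (β·(Z₂−Z₁))
e^(−0.535×0.4) = 0.8073; e^(−0.535×1.5) = 0.4482
⟨φ⟩ = 0.63 × (0.8073 − 0.4482) / (0.535 × 1.1) = 0.63 × 0.6103 = 0.3845

0.384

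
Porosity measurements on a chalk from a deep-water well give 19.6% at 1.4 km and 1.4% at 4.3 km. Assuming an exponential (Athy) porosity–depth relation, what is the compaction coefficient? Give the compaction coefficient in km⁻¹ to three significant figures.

Athy: n(z) = n₀ e^(−cz) ⇒ n₁/n₂ = e^{c(z₂−z₁)} ⇒ c = ln(n₁/n₂)/(z₂−z₁)
c = ln(0.196/0.014) / (4.3 − 1.4) = ln(14) / 2.9 = 2.6391 / 2.9 = 0.91 km⁻¹

0.910 km⁻¹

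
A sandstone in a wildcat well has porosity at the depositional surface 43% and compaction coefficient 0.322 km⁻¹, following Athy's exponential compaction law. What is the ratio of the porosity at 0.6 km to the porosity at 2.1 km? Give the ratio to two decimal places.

1.62

phi(d₁)/phi(d₂) = e^(−c·d₁)/e^(−c·d₂) = e^{c(d₂−d₁)}
= exp(0.322 × 1.5) = exp(0.483) = 1.6209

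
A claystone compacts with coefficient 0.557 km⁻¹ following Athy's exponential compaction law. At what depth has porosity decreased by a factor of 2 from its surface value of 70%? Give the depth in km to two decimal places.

1.24 km

φ/φ₀ = 1/2 ⇒ exp(−k·d) = 1/2 ⇒ d = ln(2) / k
d = 0.6931 / 0.557 = 1.244 km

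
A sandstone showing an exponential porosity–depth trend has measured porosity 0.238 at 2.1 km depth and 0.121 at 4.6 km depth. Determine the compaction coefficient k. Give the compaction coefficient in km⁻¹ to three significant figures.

Athy: n(z) = n₀ e^(−kz) ⇒ n₁/n₂ = e^{k(z₂−z₁)} ⇒ k = ln(n₁/n₂)/(z₂−z₁)
k = ln(0.238/0.121) / (4.6 − 2.1) = ln(1.967) / 2.5 = 0.6765 / 2.5 = 0.2706 km⁻¹

0.271 km⁻¹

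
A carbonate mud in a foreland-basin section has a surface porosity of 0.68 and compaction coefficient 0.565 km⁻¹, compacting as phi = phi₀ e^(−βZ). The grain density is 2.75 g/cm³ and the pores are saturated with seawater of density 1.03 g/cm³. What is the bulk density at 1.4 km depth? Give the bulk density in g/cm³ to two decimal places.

2.22 g/cm³

Porosity at depth: phi = 0.68·exp(−0.565×1.4) = 0.68×0.4534 = 0.3083
Bulk density: ρ_b = (1−phi)ρ_g + phi·ρ_f = 0.6917×2.75 + 0.3083×1.03
       = 1.902 + 0.318 = 2.220 g/cm³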